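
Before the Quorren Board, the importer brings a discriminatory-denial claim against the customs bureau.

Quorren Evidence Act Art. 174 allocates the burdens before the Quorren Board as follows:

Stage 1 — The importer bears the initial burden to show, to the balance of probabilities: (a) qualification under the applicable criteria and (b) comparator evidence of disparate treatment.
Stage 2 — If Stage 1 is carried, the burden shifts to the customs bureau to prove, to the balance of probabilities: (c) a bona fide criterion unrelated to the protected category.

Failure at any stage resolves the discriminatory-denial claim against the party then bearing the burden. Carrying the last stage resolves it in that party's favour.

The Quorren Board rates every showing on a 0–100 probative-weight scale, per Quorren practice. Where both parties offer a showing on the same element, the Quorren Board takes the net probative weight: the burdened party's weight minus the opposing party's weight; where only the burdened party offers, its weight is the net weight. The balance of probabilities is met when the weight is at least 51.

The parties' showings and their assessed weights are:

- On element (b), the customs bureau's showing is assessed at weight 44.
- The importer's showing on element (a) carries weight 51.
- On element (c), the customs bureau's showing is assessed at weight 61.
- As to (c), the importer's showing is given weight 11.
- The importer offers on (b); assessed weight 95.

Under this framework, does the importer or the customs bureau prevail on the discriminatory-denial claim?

At Stage 1 the importer must meet the balance of probabilities (weight is at least 51): on (a) the weight is 51, ≥ 51, so (a) meets the standard; on (b) the weight is 95 less the opposing 44 gives net 51, which does reach 51, so (b) meets the standard.
  All elements met. The burden passes to the customs bureau.
At Stage 2 the customs bureau must meet the balance of probabilities (weight is at least 51): on (c) the weight is 61 less the opposing 11 gives net 50, which does not reach 51, so (c) does not meet the standard.
  Stage 2 not carried; the customs bureau fails its burden.
The importer prevails.

importer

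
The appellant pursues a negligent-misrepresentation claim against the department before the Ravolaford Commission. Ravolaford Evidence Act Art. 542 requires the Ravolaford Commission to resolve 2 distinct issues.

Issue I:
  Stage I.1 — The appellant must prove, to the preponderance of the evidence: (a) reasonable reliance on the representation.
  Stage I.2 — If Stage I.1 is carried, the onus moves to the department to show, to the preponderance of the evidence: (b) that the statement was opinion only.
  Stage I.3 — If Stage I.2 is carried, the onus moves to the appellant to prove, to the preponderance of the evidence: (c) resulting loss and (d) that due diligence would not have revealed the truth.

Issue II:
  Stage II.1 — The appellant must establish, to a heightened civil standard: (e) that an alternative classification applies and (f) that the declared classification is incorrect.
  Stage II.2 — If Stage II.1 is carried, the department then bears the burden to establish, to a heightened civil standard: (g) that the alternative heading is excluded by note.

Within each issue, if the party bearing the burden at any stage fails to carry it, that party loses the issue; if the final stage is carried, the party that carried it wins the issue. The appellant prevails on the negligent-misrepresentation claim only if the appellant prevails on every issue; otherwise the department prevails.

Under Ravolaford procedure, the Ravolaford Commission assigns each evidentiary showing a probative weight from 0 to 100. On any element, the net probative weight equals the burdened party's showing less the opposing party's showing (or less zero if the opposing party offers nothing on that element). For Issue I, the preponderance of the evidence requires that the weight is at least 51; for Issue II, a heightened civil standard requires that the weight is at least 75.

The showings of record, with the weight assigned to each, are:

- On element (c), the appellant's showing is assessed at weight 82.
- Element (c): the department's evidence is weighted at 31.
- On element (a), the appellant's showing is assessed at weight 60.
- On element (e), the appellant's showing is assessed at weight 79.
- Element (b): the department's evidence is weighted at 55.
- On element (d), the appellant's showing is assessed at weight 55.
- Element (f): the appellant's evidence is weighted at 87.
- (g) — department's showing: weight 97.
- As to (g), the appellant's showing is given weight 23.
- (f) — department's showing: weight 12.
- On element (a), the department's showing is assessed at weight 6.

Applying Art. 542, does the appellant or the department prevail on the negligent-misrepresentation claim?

appellant

— Issue I —
Stage I.1 — burden on appellant; standard: the preponderance of the evidence (weight is at least 51).
    (a): 60 − 6 = 54 ≥ 51 [met]
  Stage I.1 carried; the burden shifts to the department.
Stage I.2 — burden on department; standard: the preponderance of the evidence (weight is at least 51).
    (b): 55 ≥ 51 [met]
  All elements met. The burden passes to the appellant.
Stage I.3 — burden on appellant; standard: the preponderance of the evidence (weight is at least 51).
    (c): 82 − 31 = 51 ≥ 51 [met]
    (d): 55 ≥ 51 [met]
  All elements met at the final stage.
Every stage carried; the appellant prevails on this issue.
— Issue II —
Stage II.1 (appellant, a heightened civil standard, weight is at least 75): (e) 79 ≥ 75 — meets; (f) net 87−12=75 ≥ 75 — meets.
  Stage II.1 is satisfied; the onus moves to the department.
Stage II.2 (department, a heightened civil standard, weight is at least 75): (g) net 97−23=74 < 75 — fails.
  Stage II.2 not carried; the department fails its burden.
The analysis ends at Stage II.2; the appellant prevails on this issue.
Per-issue: Issue I → appellant; Issue II → appellant. The appellant must prevail on every issue; overall, the appellant prevails.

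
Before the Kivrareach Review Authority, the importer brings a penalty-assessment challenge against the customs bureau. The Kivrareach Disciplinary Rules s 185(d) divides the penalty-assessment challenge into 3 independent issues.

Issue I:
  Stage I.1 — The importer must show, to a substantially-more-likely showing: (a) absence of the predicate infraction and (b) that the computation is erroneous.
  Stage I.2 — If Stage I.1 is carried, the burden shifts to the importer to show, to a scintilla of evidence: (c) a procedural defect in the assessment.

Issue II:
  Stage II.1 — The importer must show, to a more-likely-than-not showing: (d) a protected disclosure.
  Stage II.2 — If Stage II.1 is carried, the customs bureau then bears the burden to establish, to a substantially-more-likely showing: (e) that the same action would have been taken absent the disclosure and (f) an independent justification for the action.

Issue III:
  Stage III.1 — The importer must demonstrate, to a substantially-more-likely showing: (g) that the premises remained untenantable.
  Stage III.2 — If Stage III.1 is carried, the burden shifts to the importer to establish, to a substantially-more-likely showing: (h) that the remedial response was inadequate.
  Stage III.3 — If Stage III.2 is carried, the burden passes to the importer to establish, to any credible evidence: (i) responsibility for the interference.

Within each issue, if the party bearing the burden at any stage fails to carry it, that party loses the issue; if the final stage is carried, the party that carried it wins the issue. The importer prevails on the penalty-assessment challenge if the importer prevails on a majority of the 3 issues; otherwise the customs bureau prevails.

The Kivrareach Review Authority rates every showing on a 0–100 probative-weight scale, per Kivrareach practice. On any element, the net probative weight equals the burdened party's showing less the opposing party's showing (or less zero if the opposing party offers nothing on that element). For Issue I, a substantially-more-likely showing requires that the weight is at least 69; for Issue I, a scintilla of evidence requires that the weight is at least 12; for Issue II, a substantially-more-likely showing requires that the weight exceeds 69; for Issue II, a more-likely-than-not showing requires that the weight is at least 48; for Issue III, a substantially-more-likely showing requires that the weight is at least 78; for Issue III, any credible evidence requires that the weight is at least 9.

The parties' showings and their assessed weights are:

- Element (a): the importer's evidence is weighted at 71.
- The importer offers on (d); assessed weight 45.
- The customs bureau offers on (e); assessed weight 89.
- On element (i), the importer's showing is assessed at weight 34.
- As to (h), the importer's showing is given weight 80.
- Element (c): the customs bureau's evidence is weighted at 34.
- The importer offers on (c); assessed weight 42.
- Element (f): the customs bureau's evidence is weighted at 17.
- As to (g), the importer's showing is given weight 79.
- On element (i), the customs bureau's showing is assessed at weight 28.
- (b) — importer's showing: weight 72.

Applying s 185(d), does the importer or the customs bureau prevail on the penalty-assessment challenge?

— Issue I —
At Stage I.1 the importer must meet a substantially-more-likely showing (weight is at least 69): on (a) the weight is 71, which does reach 69, so (a) meets the standard; on (b) the weight is 72, which does reach 69, so (b) meets the standard.
  All elements met. The importer retains the burden for Stage I.2.
At Stage I.2 the importer must meet a scintilla of evidence (weight is at least 12): on (c) the weight is 42 less the opposing 34 gives net 8, which does not reach 12, so (c) does not meet the standard.
  Stage I.2 not carried; the importer fails its burden.
The customs bureau prevails on this issue.
— Issue II —
At Stage II.1 the importer must meet a more-likely-than-not showing (weight is at least 48): on (d) the weight is 45, which does not reach 48, so (d) does not meet the standard.
  Not every element is met, so the importer fails to carry Stage II.1.
The customs bureau prevails on this issue.
— Issue III —
At Stage III.1 the importer must meet a substantially-more-likely showing (weight is at least 78): on (g) the weight is 79, ≥ 78, so (g) meets the standard.
  All elements met. The importer retains the burden for Stage III.2.
At Stage III.2 the importer must meet a substantially-more-likely showing (weight is at least 78): on (h) the weight is 80, which does reach 78, so (h) meets the standard.
  Stage III.2 carried; the burden remains with the importer.
At Stage III.3 the importer must meet any credible evidence (weight is at least 9): on (i) the weight is 34 less the opposing 28 gives net 6, < 9, so (i) does not meet the standard.
  Not every element is met, so the importer fails to carry Stage III.3.
The analysis ends at Stage III.3; the customs bureau prevails on this issue.
Per-issue: Issue I → customs bureau; Issue II → customs bureau; Issue III → customs bureau. The importer must prevail on a majority of issues; overall, the customs bureau prevails.

customs bureau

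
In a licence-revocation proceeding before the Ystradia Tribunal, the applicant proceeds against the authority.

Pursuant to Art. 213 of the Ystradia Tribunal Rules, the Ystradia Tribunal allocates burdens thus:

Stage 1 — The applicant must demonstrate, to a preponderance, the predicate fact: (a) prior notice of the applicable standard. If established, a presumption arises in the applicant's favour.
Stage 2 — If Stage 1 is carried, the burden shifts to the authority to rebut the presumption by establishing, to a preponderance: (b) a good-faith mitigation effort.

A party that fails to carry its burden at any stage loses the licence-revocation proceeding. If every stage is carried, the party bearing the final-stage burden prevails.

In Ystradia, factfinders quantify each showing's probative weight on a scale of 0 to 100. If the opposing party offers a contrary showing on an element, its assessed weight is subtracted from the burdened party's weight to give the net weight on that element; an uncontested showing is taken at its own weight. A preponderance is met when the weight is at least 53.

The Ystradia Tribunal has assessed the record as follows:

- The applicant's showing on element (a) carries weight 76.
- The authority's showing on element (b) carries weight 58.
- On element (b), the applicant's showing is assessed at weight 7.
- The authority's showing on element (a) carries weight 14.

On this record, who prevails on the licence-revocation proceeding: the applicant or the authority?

Stage 1 — burden on applicant; standard: a preponderance (weight is at least 53).
    (a): 76 − 14 = 62 ≥ 53 [met]
  The applicant carries Stage 1; the authority now bears the burden.
Stage 2 — burden on authority; standard: a preponderance (weight is at least 53).
    (b): 58 − 7 = 51 < 53 [not met]
  Not every element is met, so the authority fails to carry Stage 2.
The applicant prevails.

applicant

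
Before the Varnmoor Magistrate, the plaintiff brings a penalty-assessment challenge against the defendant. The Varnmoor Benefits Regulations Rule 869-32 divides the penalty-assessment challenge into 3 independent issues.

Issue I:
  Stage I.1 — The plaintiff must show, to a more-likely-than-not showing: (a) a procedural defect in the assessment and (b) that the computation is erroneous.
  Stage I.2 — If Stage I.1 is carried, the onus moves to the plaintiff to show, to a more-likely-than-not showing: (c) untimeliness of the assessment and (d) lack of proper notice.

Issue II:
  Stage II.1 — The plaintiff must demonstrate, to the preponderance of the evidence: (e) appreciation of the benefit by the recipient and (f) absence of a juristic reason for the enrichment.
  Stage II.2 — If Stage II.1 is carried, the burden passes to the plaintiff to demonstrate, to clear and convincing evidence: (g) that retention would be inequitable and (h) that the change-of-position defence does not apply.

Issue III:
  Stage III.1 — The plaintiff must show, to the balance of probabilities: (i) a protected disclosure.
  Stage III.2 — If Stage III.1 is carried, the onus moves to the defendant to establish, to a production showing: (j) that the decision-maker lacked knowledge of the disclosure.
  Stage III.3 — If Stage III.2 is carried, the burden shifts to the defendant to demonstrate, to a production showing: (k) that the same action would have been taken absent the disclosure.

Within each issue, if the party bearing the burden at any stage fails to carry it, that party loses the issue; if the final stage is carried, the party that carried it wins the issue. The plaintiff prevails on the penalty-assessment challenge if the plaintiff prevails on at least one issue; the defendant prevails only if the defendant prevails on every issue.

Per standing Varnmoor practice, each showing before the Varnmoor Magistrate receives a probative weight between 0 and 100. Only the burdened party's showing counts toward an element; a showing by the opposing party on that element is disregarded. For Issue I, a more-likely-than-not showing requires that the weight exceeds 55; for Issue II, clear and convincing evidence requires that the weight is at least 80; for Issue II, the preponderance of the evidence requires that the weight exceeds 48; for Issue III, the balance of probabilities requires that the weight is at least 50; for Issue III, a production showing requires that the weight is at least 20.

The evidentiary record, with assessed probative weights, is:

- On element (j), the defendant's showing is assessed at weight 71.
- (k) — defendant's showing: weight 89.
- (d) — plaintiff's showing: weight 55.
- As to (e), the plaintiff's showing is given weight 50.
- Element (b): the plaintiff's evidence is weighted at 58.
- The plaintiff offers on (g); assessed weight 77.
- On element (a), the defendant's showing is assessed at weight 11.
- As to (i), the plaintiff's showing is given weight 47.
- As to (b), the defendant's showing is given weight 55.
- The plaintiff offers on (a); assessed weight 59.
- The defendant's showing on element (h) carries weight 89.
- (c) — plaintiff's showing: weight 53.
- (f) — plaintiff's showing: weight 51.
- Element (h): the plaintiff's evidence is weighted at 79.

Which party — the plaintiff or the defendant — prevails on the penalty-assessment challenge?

defendant

— Issue I —
Stage I.1 — burden on plaintiff; standard: a more-likely-than-not showing (weight exceeds 55).
    (a): 59 (defendant's 11 disregarded) > 55 [met]
    (b): 58 (defendant's 55 disregarded) > 55 [met]
  Stage I.1 carried; the burden remains with the plaintiff.
Stage I.2 — burden on plaintiff; standard: a more-likely-than-not showing (weight exceeds 55).
    (c): 53 ≤ 55 [not met]
    (d): 55 ≤ 55 [not met]
  Not every element is met, so the plaintiff fails to carry Stage I.2.
The defendant prevails on this issue.
— Issue II —
Stage II.1 — burden on plaintiff; standard: the preponderance of the evidence (weight exceeds 48).
    (e): 50 > 48 [met]
    (f): 51 > 48 [met]
  Stage II.1 is satisfied; the plaintiff continues to bear the burden.
Stage II.2 — burden on plaintiff; standard: clear and convincing evidence (weight is at least 80).
    (g): 77 < 80 [not met]
    (h): 79 (defendant's 89 disregarded) < 80 [not met]
  Stage II.2 not carried; the plaintiff fails its burden.
So the defendant prevails on this issue.
— Issue III —
At Stage III.1 the plaintiff must meet the balance of probabilities (weight is at least 50): on (i) the weight is 47, < 50, so (i) does not meet the standard.
  The plaintiff does not carry Stage III.1.
So the defendant prevails on this issue.
Per-issue: Issue I → defendant; Issue II → defendant; Issue III → defendant. The plaintiff must prevail on at least one issue; overall, the defendant prevails.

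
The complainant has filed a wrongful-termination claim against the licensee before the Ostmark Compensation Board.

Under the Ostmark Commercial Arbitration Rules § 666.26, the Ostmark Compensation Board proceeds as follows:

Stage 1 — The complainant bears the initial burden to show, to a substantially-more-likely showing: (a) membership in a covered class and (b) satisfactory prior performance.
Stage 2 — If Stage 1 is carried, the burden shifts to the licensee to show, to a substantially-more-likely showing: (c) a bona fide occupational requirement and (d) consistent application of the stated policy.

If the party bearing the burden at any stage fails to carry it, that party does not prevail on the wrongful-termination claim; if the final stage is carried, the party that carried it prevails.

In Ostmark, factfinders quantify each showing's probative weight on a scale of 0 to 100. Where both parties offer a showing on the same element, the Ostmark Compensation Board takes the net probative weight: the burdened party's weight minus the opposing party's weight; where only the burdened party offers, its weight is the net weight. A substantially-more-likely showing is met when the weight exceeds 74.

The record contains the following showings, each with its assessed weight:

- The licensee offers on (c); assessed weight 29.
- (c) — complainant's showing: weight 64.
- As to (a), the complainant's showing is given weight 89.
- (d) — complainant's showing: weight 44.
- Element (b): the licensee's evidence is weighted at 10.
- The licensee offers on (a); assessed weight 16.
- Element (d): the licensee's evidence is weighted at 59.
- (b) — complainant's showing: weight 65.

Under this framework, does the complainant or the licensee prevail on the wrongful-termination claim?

licensee

At Stage 1 the complainant must meet a substantially-more-likely showing (weight exceeds 74): on (a) the weight is 89 less the opposing 16 gives net 73, which does not exceed 74, so (a) does not meet the standard; on (b) the weight is 65 less the opposing 10 gives net 55, ≤ 74, so (b) does not meet the standard.
  Stage 1 not carried; the complainant fails its burden.
The analysis ends at Stage 1; the licensee prevails.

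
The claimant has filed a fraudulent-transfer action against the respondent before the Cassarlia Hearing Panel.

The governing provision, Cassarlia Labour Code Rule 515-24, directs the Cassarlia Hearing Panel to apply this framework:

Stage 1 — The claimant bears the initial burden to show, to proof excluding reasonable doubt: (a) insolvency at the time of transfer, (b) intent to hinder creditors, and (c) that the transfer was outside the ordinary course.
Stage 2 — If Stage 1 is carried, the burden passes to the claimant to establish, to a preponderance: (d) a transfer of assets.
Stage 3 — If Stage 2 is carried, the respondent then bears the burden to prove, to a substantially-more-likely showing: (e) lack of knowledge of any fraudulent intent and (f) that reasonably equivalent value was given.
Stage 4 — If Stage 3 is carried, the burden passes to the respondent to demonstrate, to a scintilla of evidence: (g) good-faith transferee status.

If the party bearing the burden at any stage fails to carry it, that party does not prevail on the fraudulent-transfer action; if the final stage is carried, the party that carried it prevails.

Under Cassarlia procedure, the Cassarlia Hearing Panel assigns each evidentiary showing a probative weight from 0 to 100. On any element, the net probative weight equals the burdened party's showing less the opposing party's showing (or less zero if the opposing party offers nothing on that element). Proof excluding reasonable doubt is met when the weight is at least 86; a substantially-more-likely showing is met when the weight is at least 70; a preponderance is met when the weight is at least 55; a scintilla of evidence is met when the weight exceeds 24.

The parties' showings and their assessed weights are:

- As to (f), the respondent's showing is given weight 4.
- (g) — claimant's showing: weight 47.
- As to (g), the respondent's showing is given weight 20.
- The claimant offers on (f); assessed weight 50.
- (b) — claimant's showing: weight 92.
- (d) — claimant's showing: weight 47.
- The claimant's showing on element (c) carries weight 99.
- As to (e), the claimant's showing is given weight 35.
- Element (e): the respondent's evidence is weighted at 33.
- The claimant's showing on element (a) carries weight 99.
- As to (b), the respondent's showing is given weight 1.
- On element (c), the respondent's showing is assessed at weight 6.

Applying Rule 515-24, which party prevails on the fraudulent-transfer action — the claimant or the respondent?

Stage 1 (claimant, proof excluding reasonable doubt, weight is at least 86): (a) 99 ≥ 86 — meets; (b) net 92−1=91 ≥ 86 — meets; (c) net 99−6=93 ≥ 86 — meets.
  Stage 1 is satisfied; the claimant continues to bear the burden.
Stage 2 (claimant, a preponderance, weight is at least 55): (d) 47 < 55 — fails.
  Not every element is met, so the claimant fails to carry Stage 2.
So the respondent prevails.

respondent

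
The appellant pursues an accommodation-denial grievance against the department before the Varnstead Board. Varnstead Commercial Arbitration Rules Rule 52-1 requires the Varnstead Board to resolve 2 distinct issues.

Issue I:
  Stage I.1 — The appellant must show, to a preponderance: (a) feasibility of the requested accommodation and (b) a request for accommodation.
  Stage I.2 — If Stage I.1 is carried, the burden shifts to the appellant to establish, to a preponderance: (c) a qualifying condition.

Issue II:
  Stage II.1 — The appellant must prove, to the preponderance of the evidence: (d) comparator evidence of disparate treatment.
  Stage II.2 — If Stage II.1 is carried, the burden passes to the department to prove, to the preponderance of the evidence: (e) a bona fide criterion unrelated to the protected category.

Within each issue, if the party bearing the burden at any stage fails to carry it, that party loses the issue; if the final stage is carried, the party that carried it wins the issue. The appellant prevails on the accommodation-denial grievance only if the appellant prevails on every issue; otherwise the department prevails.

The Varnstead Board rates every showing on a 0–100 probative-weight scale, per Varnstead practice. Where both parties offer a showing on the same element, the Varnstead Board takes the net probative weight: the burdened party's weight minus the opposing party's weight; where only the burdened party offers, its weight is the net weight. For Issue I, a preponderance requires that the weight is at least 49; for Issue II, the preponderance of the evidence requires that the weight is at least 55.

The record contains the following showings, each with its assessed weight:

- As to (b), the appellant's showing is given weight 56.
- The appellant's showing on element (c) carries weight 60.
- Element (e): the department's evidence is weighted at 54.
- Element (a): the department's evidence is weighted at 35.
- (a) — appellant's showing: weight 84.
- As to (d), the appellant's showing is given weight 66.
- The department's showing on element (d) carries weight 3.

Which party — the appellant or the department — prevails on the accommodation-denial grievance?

appellant

— Issue I —
At Stage I.1 the appellant must meet a preponderance (weight is at least 49): on (a) the weight is 84 less the opposing 35 gives net 49, ≥ 49, so (a) meets the standard; on (b) the weight is 56, ≥ 49, so (b) meets the standard.
  Stage I.1 carried; the burden remains with the appellant.
At Stage I.2 the appellant must meet a preponderance (weight is at least 49): on (c) the weight is 60, which does reach 49, so (c) meets the standard.
  The appellant carries the last stage.
All stages carried — the appellant prevails on this issue.
— Issue II —
At Stage II.1 the appellant must meet the preponderance of the evidence (weight is at least 55): on (d) the weight is 66 less the opposing 3 gives net 63, ≥ 55, so (d) meets the standard.
  Stage II.1 carried; the burden shifts to the department.
At Stage II.2 the department must meet the preponderance of the evidence (weight is at least 55): on (e) the weight is 54, < 55, so (e) does not meet the standard.
  The department does not carry Stage II.2.
The appellant prevails on this issue.
Per-issue: Issue I → appellant; Issue II → appellant. The appellant must prevail on every issue; overall, the appellant prevails.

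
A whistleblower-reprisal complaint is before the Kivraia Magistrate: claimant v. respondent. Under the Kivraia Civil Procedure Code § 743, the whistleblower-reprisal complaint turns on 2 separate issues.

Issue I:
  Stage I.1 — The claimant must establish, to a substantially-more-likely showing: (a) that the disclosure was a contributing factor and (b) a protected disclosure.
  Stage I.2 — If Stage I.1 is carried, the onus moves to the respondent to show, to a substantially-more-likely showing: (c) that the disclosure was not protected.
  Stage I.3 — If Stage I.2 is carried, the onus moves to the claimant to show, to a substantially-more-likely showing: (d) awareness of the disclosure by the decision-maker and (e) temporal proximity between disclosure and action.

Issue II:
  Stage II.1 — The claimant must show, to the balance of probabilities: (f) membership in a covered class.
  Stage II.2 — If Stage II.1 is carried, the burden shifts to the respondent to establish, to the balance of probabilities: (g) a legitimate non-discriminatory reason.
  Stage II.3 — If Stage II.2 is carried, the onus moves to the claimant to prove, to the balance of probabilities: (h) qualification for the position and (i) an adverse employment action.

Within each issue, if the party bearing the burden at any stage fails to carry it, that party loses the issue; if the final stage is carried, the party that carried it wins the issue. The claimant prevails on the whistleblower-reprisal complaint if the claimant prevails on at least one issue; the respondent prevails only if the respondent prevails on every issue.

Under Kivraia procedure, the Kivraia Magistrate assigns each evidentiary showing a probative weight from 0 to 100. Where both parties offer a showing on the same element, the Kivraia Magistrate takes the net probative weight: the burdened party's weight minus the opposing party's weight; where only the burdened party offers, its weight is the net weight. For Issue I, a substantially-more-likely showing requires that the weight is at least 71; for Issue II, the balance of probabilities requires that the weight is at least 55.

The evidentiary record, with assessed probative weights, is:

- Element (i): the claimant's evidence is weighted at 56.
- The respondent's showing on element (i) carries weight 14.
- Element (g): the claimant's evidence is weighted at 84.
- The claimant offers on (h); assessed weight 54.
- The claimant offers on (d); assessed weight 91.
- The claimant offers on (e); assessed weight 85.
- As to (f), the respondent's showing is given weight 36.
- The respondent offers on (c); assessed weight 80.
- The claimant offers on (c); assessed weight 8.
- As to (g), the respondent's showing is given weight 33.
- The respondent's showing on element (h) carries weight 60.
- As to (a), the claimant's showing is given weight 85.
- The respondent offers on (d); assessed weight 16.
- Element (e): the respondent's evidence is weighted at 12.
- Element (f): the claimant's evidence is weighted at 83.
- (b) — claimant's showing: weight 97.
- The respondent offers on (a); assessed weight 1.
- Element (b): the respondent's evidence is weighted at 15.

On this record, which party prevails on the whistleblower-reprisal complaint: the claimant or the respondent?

claimant

— Issue I —
At Stage I.1 the claimant must meet a substantially-more-likely showing (weight is at least 71): on (a) the weight is 85 less the opposing 1 gives net 84, ≥ 71, so (a) meets the standard; on (b) the weight is 97 less the opposing 15 gives net 82, which does reach 71, so (b) meets the standard.
  Stage I.1 is satisfied; the onus moves to the respondent.
At Stage I.2 the respondent must meet a substantially-more-likely showing (weight is at least 71): on (c) the weight is 80 less the opposing 8 gives net 72, ≥ 71, so (c) meets the standard.
  Stage I.2 carried; the burden shifts to the claimant.
At Stage I.3 the claimant must meet a substantially-more-likely showing (weight is at least 71): on (d) the weight is 91 less the opposing 16 gives net 75, ≥ 71, so (d) meets the standard; on (e) the weight is 85 less the opposing 12 gives net 73, which does reach 71, so (e) meets the standard.
  Stage I.3 carried; the final stage is satisfied.
With every stage satisfied, the claimant prevails on this issue.
— Issue II —
Stage II.1 (claimant, the balance of probabilities, weight is at least 55): (f) net 83−36=47 < 55 — fails.
  Not every element is met, so the claimant fails to carry Stage II.1.
The respondent prevails on this issue.
Per-issue: Issue I → claimant; Issue II → respondent. The claimant must prevail on at least one issue; overall, the claimant prevails.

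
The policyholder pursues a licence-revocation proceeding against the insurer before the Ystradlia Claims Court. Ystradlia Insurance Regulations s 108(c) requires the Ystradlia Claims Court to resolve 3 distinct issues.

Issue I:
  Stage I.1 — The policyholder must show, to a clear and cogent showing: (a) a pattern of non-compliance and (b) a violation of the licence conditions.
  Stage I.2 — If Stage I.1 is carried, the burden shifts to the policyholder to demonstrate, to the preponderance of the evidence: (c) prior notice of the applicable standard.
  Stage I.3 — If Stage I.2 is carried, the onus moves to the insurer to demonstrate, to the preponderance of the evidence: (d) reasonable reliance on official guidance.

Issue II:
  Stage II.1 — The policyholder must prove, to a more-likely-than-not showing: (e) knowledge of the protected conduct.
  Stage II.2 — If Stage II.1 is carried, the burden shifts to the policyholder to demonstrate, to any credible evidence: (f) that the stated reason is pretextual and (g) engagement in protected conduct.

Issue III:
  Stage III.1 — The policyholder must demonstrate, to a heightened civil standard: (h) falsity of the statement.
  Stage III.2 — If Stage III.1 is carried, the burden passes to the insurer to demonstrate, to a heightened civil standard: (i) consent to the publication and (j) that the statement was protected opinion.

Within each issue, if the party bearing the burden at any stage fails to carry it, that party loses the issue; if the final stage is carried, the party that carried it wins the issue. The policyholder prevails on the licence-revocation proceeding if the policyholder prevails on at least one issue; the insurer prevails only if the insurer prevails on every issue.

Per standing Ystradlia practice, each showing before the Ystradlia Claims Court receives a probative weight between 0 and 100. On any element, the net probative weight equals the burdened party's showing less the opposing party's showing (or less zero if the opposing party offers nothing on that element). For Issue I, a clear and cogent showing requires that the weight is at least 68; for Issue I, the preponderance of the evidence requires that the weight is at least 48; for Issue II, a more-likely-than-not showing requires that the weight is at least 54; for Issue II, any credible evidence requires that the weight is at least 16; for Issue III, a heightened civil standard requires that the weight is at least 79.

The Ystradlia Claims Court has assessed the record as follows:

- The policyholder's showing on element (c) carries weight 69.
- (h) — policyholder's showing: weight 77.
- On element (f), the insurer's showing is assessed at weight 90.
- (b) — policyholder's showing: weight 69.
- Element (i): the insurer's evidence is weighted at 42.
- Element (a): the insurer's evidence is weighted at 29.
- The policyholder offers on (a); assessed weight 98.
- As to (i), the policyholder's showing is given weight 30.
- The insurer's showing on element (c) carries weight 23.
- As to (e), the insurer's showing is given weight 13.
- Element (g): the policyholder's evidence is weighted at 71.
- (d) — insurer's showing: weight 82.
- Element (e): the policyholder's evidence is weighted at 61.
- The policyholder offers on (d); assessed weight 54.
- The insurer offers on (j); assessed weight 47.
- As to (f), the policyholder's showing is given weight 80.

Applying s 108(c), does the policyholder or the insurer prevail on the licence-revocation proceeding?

— Issue I —
Stage I.1 — burden on policyholder; standard: a clear and cogent showing (weight is at least 68).
    (a): 98 − 29 = 69 ≥ 68 [met]
    (b): 69 ≥ 68 [met]
  Stage I.1 is satisfied; the policyholder continues to bear the burden.
Stage I.2 — burden on policyholder; standard: the preponderance of the evidence (weight is at least 48).
    (c): 69 − 23 = 46 < 48 [not met]
  Stage I.2 not carried; the policyholder fails its burden.
The analysis ends at Stage I.2; the insurer prevails on this issue.
— Issue II —
At Stage II.1 the policyholder must meet a more-likely-than-not showing (weight is at least 54): on (e) the weight is 61 less the opposing 13 gives net 48, which does not reach 54, so (e) does not meet the standard.
  The policyholder does not carry Stage II.1.
The analysis ends at Stage II.1; the insurer prevails on this issue.
— Issue III —
Stage III.1 (policyholder, a heightened civil standard, weight is at least 79): (h) 77 < 79 — fails.
  The policyholder does not carry Stage III.1.
The analysis ends at Stage III.1; the insurer prevails on this issue.
Per-issue: Issue I → insurer; Issue II → insurer; Issue III → insurer. The policyholder must prevail on at least one issue; overall, the insurer prevails.

insurer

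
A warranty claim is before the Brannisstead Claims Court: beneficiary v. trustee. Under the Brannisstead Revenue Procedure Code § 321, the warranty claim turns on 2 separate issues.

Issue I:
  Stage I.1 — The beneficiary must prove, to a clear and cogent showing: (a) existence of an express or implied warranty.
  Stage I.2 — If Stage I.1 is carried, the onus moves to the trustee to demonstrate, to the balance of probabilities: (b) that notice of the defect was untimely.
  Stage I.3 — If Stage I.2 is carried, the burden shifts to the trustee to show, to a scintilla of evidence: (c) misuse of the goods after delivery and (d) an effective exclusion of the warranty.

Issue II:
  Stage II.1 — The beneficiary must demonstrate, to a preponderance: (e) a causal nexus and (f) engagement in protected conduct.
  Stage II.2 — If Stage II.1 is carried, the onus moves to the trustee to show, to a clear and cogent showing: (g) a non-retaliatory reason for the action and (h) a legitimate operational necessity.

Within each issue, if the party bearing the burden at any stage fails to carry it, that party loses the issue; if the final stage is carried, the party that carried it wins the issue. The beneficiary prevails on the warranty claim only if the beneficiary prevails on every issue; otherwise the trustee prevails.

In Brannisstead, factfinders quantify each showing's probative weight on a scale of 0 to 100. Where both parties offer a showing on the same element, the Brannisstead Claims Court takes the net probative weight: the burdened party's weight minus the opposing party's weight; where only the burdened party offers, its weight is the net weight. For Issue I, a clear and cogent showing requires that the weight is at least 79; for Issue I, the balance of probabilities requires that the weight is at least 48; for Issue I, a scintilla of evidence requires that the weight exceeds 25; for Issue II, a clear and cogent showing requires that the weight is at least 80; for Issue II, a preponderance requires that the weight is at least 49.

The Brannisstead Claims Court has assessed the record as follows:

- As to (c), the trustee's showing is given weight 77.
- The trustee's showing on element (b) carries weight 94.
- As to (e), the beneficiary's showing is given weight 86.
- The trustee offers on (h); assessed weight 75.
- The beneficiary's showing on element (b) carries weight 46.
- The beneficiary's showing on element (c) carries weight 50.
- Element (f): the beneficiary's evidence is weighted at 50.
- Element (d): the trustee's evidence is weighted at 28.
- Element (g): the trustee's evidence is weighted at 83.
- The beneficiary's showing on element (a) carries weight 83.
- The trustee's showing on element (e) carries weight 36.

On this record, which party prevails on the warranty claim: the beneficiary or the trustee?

trustee

— Issue I —
At Stage I.1 the beneficiary must meet a clear and cogent showing (weight is at least 79): on (a) the weight is 83, which does reach 79, so (a) meets the standard.
  All elements met. The burden passes to the trustee.
At Stage I.2 the trustee must meet the balance of probabilities (weight is at least 48): on (b) the weight is 94 less the opposing 46 gives net 48, which does reach 48, so (b) meets the standard.
  All elements met. The trustee retains the burden for Stage I.3.
At Stage I.3 the trustee must meet a scintilla of evidence (weight exceeds 25): on (c) the weight is 77 less the opposing 50 gives net 27, which does exceed 25, so (c) meets the standard; on (d) the weight is 28, which does exceed 25, so (d) meets the standard.
  All elements met at the final stage.
All stages carried — the trustee prevails on this issue.
— Issue II —
At Stage II.1 the beneficiary must meet a preponderance (weight is at least 49): on (e) the weight is 86 less the opposing 36 gives net 50, ≥ 49, so (e) meets the standard; on (f) the weight is 50, which does reach 49, so (f) meets the standard.
  Stage II.1 is satisfied; the onus moves to the trustee.
At Stage II.2 the trustee must meet a clear and cogent showing (weight is at least 80): on (g) the weight is 83, ≥ 80, so (g) meets the standard; on (h) the weight is 75, which does not reach 80, so (h) does not meet the standard.
  Stage II.2 not carried; the trustee fails its burden.
So the beneficiary prevails on this issue.
Per-issue: Issue I → trustee; Issue II → beneficiary. The beneficiary must prevail on every issue; overall, the trustee prevails.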